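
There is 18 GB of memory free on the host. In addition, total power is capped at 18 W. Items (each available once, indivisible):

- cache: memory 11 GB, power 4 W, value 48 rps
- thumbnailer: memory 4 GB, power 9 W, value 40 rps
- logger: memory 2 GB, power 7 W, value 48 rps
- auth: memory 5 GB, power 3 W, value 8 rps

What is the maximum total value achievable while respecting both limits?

104 rps

Feasible sets respecting both limits:
- cache+logger+auth: memory 18, power 14, value 104
- cache+logger: memory 13, power 11, value 96
- cache+thumbnailer: memory 15, power 13, value 88
Best: 104 rps.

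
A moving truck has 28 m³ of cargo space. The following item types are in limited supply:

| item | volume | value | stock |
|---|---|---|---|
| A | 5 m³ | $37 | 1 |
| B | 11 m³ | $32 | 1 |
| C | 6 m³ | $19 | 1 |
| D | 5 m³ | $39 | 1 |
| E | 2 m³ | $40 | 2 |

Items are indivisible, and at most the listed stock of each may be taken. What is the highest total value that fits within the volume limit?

Top feasible selections:
- 1×A + 1×B + 1×D + 2×E: volume 25, value 188
- 1×A + 1×C + 1×D + 2×E: volume 20, value 175
- 1×B + 1×C + 1×D + 2×E: volume 26, value 170
Best: $188.

$188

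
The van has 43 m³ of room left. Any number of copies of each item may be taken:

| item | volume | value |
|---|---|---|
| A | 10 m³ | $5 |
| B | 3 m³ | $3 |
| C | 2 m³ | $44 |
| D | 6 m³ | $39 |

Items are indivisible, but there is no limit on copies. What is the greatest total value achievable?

$924

Best value-per-unit is C at 44/2, and filling with it alone uses volume 21×2=42. No mix of the others beats 21×44 = 924.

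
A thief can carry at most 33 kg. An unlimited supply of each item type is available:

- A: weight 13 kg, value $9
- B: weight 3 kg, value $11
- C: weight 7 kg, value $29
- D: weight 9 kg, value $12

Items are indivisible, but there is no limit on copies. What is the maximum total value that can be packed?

Best value-per-unit is C at 29/7; filling with it alone gives 4×29 = 116.
Optimal mix: 4×B + 3×C → weight 33, value 131.

$131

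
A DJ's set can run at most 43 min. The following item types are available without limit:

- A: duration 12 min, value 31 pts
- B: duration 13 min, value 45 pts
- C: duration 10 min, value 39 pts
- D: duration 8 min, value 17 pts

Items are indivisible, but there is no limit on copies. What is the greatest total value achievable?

Best value-per-unit is C at 39/10; filling with it alone gives 4×39 = 156.
Optimal mix: 1×B + 3×C → duration 43, value 162.

162 pts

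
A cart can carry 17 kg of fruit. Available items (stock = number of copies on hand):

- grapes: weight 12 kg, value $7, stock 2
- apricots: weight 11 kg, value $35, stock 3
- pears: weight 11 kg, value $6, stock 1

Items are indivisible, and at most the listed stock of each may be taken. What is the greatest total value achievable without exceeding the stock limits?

$35

Best selections within weight 17 and stock limits:
- 1×apricots: weight 11, value 35
- 1×grapes: weight 12, value 7
- 1×pears: weight 11, value 6
Best: $35.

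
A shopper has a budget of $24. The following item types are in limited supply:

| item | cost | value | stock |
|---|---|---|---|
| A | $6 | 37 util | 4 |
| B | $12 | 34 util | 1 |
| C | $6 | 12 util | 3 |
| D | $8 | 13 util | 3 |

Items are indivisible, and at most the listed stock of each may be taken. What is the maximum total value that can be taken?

Top feasible selections:
- 4×A: cost 24, value 148
- 3×A + 1×C: cost 24, value 123
Best: 148 util.

148 util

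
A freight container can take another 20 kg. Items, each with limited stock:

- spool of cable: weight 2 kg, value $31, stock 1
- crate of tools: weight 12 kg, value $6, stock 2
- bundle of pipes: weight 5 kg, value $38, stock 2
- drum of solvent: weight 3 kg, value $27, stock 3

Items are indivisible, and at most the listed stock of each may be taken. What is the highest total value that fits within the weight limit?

$161

Best selections within weight 20 and stock limits:
- 1×spool of cable + 2×bundle of pipes + 2×drum of solvent: weight 18, value 161
- 2×bundle of pipes + 3×drum of solvent: weight 19, value 157
- 1×spool of cable + 1×bundle of pipes + 3×drum of solvent: weight 16, value 150
- 1×spool of cable + 2×bundle of pipes + 1×drum of solvent: weight 15, value 134
Best: $161.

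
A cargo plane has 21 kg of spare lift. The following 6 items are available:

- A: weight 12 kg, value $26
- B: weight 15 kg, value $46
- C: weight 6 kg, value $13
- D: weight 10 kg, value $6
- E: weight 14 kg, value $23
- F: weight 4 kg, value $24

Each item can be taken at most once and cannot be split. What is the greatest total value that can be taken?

$70

Check high-value combinations within 21 kg:
- B+F: weight 15+4=19, value 46+24=70
- B+C: weight 15+6=21, value 46+13=59
- A+F: weight 12+4=16, value 26+24=50
- E+F: weight 14+4=18, value 23+24=47
- B: weight 15, value 46
Best: $70.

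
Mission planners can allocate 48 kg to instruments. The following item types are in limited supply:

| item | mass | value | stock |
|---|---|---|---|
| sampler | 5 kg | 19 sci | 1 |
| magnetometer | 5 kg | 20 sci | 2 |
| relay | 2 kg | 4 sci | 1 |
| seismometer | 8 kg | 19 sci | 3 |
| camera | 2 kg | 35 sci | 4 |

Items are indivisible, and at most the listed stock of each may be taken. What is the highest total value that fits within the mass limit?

256 sci

Top feasible selections:
- 1×sampler + 2×magnetometer + 3×seismometer + 4×camera: mass 47, value 256
- 1×sampler + 2×magnetometer + 1×relay + 2×seismometer + 4×camera: mass 41, value 241
- 2×magnetometer + 1×relay + 3×seismometer + 4×camera: mass 44, value 241
- 1×sampler + 1×magnetometer + 1×relay + 3×seismometer + 4×camera: mass 44, value 240
Best: 256 sci.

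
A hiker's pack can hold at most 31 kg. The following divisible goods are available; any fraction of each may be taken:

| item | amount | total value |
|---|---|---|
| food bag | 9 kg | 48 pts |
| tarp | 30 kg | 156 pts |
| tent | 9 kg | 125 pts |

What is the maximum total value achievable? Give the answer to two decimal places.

Take in order of value per unit:
- tent (125/9 per unit): all 9 → value 125, running total 125.00
- food bag (48/9 per unit): all 9 → value 48, running total 173.00
- tarp (156/30 per unit): 13 of 30 → value 13×156/30 = 67.6000, running total 240.60
Total 240.60.

240.60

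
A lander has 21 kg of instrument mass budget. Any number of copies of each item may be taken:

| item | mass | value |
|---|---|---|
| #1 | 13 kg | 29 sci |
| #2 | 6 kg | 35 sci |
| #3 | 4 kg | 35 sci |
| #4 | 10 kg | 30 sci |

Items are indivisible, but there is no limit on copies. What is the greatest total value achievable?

175 sci

Best value-per-unit is #3 at 35/4, and filling with it alone uses mass 5×4=20. No mix of the others beats 5×35 = 175.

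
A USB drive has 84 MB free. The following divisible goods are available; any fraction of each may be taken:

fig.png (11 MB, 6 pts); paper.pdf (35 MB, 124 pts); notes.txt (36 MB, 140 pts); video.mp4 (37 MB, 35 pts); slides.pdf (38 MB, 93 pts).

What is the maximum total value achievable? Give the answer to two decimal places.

295.82

Take in order of value per unit:
- notes.txt (140/36 per unit): all 36 → value 140, running total 140.00
- paper.pdf (124/35 per unit): all 35 → value 124, running total 264.00
- slides.pdf (93/38 per unit): 13 of 38 → value 13×93/38 = 31.8158, running total 295.82
Total 295.82.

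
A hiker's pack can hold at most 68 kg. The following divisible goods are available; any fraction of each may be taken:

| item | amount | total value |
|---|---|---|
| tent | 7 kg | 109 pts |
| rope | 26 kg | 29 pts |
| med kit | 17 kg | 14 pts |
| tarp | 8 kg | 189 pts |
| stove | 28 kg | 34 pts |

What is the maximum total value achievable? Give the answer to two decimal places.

Take in order of value per unit:
- tarp (189/8 per unit): all 8 → value 189, running total 189.00
- tent (109/7 per unit): all 7 → value 109, running total 298.00
- stove (34/28 per unit): all 28 → value 34, running total 332.00
- rope (29/26 per unit): 25 of 26 → value 25×29/26 = 27.8846, running total 359.88
Total 359.88.

359.88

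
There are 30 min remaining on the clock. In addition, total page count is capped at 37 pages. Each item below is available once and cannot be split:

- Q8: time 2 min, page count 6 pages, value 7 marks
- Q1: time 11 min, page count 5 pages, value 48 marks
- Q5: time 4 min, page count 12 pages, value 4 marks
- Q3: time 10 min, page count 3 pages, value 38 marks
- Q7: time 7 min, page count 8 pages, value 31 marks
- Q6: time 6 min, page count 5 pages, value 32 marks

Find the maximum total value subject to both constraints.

125 marks

Feasible sets respecting both limits:
- Q8+Q1+Q3+Q6: time 29, page count 19, value 125
- Q8+Q1+Q3+Q7: time 30, page count 22, value 124
- Q8+Q1+Q5+Q7+Q6: time 30, page count 36, value 122
Best: 125 marks.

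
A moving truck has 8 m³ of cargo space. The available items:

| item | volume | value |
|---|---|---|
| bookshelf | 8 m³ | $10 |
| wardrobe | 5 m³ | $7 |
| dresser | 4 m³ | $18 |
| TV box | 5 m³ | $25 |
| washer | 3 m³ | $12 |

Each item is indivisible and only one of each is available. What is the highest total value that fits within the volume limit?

This is a 0/1 knapsack; check combinations near the capacity.
- TV box+washer: volume 5+3=8, value 25+12=37
- dresser+washer: volume 4+3=7, value 18+12=30
- TV box: volume 5, value 25
- wardrobe+washer: volume 5+3=8, value 7+12=19
- dresser: volume 4, value 18
Best: $37.

$37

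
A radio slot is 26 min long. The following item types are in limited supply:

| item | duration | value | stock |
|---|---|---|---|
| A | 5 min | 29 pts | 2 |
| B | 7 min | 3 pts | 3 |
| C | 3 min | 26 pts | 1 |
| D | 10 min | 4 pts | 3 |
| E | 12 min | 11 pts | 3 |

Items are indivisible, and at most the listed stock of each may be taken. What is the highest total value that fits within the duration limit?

95 pts

Best selections within duration 26 and stock limits:
- 2×A + 1×C + 1×E: duration 25, value 95
- 2×A + 1×C + 1×D: duration 23, value 88
- 2×A + 1×B + 1×C: duration 20, value 87
- 2×A + 1×C: duration 13, value 84
Best: 95 pts.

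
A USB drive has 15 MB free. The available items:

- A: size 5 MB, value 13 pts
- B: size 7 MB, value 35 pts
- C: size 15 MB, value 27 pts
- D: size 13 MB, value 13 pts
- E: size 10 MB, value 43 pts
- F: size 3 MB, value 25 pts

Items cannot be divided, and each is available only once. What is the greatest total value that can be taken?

This is a 0/1 knapsack; check combinations near the capacity.
- A+B+F: size 5+7+3=15, value 13+35+25=73
- E+F: size 10+3=13, value 43+25=68
- B+F: size 7+3=10, value 35+25=60
- A+E: size 5+10=15, value 13+43=56
- A+B: size 5+7=12, value 13+35=48
Best: 73 pts.

73 pts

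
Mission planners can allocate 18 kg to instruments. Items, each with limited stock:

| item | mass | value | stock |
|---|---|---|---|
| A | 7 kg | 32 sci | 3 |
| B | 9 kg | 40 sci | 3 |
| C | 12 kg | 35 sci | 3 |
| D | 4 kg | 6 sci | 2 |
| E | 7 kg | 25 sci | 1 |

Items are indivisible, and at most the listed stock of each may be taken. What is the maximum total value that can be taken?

80 sci

Top feasible selections:
- 2×B: mass 18, value 80
- 1×A + 1×B: mass 16, value 72
- 2×A + 1×D: mass 18, value 70
Best: 80 sci.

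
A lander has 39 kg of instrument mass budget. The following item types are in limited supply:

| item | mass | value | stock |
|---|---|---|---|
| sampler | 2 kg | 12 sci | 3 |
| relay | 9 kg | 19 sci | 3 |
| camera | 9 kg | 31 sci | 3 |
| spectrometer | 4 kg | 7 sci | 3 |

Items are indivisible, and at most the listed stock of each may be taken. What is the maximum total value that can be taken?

Top feasible selections:
- 3×sampler + 3×camera + 1×spectrometer: mass 37, value 136
- 2×sampler + 3×camera + 2×spectrometer: mass 39, value 131
- 3×sampler + 3×camera: mass 33, value 129
- 2×sampler + 3×camera + 1×spectrometer: mass 35, value 124
Best: 136 sci.

136 sci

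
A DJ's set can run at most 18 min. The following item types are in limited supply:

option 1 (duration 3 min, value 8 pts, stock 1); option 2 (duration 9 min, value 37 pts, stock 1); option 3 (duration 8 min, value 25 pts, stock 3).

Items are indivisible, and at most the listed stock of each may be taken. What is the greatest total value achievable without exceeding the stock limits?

62 pts

Top feasible selections:
- 1×option 2 + 1×option 3: duration 17, value 62
- 2×option 3: duration 16, value 50
- 1×option 1 + 1×option 2: duration 12, value 45
- 1×option 2: duration 9, value 37
Best: 62 pts.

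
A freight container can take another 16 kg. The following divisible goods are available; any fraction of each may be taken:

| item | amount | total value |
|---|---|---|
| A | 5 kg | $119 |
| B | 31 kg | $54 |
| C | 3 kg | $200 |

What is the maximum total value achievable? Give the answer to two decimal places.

332.94

Take in order of value per unit:
- C (200/3 per unit): all 3 → value 200, running total 200.00
- A (119/5 per unit): all 5 → value 119, running total 319.00
- B (54/31 per unit): 8 of 31 → value 8×54/31 = 13.9355, running total 332.94
Total 332.94.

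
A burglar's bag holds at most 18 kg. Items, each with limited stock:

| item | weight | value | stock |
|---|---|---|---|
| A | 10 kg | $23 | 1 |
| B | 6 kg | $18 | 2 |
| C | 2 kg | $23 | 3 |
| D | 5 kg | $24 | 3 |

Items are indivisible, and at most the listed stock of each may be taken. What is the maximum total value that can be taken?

$117

Top feasible selections:
- 3×C + 2×D: weight 16, value 117
- 1×B + 3×C + 1×D: weight 17, value 111
Best: $117.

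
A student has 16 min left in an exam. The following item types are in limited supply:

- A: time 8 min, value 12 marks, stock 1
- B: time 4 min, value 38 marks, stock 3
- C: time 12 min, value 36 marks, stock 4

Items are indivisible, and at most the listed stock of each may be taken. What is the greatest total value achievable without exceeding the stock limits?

114 marks

Top feasible selections:
- 3×B: time 12, value 114
- 1×A + 2×B: time 16, value 88
- 2×B: time 8, value 76
- 1×B + 1×C: time 16, value 74
Best: 114 marks.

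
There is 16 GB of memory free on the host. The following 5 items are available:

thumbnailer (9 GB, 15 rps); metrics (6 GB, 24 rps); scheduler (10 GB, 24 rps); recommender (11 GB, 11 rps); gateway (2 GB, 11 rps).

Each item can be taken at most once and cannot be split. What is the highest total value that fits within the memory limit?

Check high-value combinations within 16 GB:
- metrics+scheduler: memory 6+10=16, value 24+24=48
- thumbnailer+metrics: memory 9+6=15, value 15+24=39
- metrics+gateway: memory 6+2=8, value 24+11=35
- scheduler+gateway: memory 10+2=12, value 24+11=35
- thumbnailer+gateway: memory 9+2=11, value 15+11=26
Best: 48 rps.

48 rps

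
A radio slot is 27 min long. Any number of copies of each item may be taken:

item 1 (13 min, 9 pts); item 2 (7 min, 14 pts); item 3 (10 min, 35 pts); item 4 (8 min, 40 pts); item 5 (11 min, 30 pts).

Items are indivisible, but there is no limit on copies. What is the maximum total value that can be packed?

120 pts

Best value-per-unit is item 4 at 40/8, and filling with it alone uses duration 3×8=24. No mix of the others beats 3×40 = 120.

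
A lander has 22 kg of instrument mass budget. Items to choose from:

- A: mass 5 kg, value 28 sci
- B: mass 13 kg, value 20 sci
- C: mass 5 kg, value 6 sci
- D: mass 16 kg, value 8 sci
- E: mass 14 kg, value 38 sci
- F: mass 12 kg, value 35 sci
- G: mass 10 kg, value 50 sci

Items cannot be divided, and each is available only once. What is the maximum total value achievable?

This is a 0/1 knapsack; check combinations near the capacity.
- F+G: mass 12+10=22, value 35+50=85
- A+C+G: mass 5+5+10=20, value 28+6+50=84
- A+G: mass 5+10=15, value 28+50=78
- A+C+F: mass 5+5+12=22, value 28+6+35=69
Best: 85 sci.

85 sci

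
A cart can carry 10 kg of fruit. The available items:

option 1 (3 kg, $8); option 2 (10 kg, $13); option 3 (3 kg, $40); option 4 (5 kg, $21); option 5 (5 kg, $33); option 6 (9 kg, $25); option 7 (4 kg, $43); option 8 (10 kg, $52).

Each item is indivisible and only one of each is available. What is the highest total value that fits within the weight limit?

Check high-value combinations within 10 kg:
- option 1+option 3+option 7: weight 3+3+4=10, value 8+40+43=91
- option 3+option 7: weight 3+4=7, value 40+43=83
- option 5+option 7: weight 5+4=9, value 33+43=76
- option 3+option 5: weight 3+5=8, value 40+33=73
Best: $91.

$91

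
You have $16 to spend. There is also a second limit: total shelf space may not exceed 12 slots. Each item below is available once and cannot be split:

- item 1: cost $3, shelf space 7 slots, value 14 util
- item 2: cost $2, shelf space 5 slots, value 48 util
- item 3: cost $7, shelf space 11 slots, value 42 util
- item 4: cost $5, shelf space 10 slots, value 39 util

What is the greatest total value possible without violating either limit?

62 util

Feasible sets respecting both limits:
- item 1+item 2: cost 5, shelf space 12, value 62
- item 2: cost 2, shelf space 5, value 48
- item 3: cost 7, shelf space 11, value 42
- item 4: cost 5, shelf space 10, value 39
Best: 62 util.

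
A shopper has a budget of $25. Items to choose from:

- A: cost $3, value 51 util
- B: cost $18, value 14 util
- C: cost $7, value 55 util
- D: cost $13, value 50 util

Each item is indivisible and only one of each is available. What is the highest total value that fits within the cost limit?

This is a 0/1 knapsack; check combinations near the capacity.
- A+C+D: cost 3+7+13=23, value 51+55+50=156
- A+C: cost 3+7=10, value 51+55=106
- C+D: cost 7+13=20, value 55+50=105
- A+D: cost 3+13=16, value 51+50=101
- B+C: cost 18+7=25, value 14+55=69
Best: 156 util.

156 util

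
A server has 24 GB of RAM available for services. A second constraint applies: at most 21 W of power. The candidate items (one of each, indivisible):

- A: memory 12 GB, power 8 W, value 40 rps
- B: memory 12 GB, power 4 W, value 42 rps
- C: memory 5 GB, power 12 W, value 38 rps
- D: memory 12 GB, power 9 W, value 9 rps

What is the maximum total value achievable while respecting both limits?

Feasible sets respecting both limits:
- A+B: memory 24, power 12, value 82
- B+C: memory 17, power 16, value 80
- A+C: memory 17, power 20, value 78
Best: 82 rps.

82 rps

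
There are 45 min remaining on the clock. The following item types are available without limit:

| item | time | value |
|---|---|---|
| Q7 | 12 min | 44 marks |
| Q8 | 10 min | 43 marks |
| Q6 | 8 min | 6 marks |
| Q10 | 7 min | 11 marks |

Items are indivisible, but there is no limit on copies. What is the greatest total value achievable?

Best value-per-unit is Q8 at 43/10; filling with it alone gives 4×43 = 172.
Optimal mix: 2×Q7 + 2×Q8 → time 44, value 174.

174 marks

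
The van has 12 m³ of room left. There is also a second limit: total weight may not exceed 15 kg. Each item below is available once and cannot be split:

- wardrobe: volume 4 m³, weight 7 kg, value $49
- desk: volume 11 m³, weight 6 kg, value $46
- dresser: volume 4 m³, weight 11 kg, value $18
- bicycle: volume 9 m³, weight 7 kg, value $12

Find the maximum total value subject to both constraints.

Feasible sets respecting both limits:
- wardrobe: volume 4, weight 7, value 49
- desk: volume 11, weight 6, value 46
- dresser: volume 4, weight 11, value 18
- bicycle: volume 9, weight 7, value 12
Best: $49.

$49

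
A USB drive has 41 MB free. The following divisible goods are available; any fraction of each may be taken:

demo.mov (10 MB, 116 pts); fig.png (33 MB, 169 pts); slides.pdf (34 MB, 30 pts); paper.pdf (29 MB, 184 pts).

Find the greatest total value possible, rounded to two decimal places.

Take in order of value per unit:
- demo.mov (116/10 per unit): all 10 → value 116, running total 116.00
- paper.pdf (184/29 per unit): all 29 → value 184, running total 300.00
- fig.png (169/33 per unit): 2 of 33 → value 2×169/33 = 10.2424, running total 310.24
Total 310.24.

310.24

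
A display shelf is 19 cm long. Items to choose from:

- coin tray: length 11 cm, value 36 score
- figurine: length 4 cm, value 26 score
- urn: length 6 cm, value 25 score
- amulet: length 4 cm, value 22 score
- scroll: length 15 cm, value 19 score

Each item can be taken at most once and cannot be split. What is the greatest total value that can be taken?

Check high-value combinations within 19 cm:
- coin tray+figurine+amulet: length 11+4+4=19, value 36+26+22=84
- figurine+urn+amulet: length 4+6+4=14, value 26+25+22=73
- coin tray+figurine: length 11+4=15, value 36+26=62
Best: 84 score.

84 score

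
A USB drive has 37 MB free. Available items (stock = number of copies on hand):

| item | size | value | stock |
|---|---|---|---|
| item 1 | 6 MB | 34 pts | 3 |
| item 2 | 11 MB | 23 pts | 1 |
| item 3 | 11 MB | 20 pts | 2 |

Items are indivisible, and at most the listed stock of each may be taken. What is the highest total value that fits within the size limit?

125 pts

Best selections within size 37 and stock limits:
- 3×item 1 + 1×item 2: size 29, value 125
- 3×item 1 + 1×item 3: size 29, value 122
- 2×item 1 + 1×item 2 + 1×item 3: size 34, value 111
- 2×item 1 + 2×item 3: size 34, value 108
Best: 125 pts.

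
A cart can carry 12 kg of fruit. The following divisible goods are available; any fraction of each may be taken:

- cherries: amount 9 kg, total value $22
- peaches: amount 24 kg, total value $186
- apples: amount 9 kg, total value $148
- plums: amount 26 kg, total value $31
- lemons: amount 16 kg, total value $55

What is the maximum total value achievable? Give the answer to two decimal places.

171.25

Take in order of value per unit:
- apples (148/9 per unit): all 9 → value 148, running total 148.00
- peaches (186/24 per unit): 3 of 24 → value 3×186/24 = 23.2500, running total 171.25
Total 171.25.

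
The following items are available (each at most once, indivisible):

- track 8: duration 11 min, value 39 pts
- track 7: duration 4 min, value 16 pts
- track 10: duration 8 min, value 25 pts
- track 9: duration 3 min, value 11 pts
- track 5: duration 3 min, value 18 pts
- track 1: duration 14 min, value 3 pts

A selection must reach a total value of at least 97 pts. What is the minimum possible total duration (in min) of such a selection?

26

Subsets with value ≥ 97, sorted by total duration:
- track 8+track 7+track 10+track 5: duration 26, value 98
- track 8+track 7+track 10+track 9+track 5: duration 29, value 109
Minimum duration: 26 min.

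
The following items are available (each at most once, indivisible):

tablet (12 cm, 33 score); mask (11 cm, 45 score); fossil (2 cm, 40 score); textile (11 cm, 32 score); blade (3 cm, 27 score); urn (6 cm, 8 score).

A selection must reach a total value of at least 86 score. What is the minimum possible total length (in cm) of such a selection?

16

Subsets with value ≥ 86, sorted by total length:
- mask+fossil+blade: length 16, value 112
- fossil+textile+blade: length 16, value 99
- tablet+fossil+blade: length 17, value 100
- mask+fossil+urn: length 19, value 93
Minimum length: 16 cm.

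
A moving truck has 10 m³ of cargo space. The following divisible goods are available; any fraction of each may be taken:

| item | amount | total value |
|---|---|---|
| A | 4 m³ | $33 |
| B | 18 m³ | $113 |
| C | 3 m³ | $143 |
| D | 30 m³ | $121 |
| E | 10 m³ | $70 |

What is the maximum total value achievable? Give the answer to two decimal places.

Take in order of value per unit:
- C (143/3 per unit): all 3 → value 143, running total 143.00
- A (33/4 per unit): all 4 → value 33, running total 176.00
- E (70/10 per unit): 3 of 10 → value 3×70/10 = 21.0000, running total 197.00
Total 197.00.

197.00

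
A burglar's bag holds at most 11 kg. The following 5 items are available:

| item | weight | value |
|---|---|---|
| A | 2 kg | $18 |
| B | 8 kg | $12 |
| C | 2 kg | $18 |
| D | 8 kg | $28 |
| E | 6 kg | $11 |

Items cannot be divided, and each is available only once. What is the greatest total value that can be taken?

$47

Check high-value combinations within 11 kg:
- A+C+E: weight 2+2+6=10, value 18+18+11=47
- A+D: weight 2+8=10, value 18+28=46
- C+D: weight 2+8=10, value 18+28=46
- A+C: weight 2+2=4, value 18+18=36
- A+B: weight 2+8=10, value 18+12=30
Best: $47.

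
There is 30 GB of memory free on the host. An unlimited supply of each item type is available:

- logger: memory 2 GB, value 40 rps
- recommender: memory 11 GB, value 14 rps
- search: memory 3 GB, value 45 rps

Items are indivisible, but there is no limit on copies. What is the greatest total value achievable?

600 rps

Best value-per-unit is logger at 40/2, and filling with it alone uses memory 15×2=30. No mix of the others beats 15×40 = 600.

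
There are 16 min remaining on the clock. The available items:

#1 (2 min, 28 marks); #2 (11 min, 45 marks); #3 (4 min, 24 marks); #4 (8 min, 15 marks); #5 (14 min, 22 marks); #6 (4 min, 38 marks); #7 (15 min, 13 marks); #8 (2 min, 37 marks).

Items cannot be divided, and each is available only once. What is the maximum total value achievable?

127 marks

Check high-value combinations within 16 min:
- #1+#3+#6+#8: time 2+4+4+2=12, value 28+24+38+37=127
- #1+#4+#6+#8: time 2+8+4+2=16, value 28+15+38+37=118
- #1+#2+#8: time 2+11+2=15, value 28+45+37=110
- #1+#3+#4+#8: time 2+4+8+2=16, value 28+24+15+37=104
- #1+#6+#8: time 2+4+2=8, value 28+38+37=103
Best: 127 marks.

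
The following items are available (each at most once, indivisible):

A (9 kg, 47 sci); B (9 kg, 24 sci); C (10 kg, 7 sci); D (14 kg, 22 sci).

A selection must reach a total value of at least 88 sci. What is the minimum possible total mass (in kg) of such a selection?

32

Subsets with value ≥ 88, sorted by total mass:
- A+B+D: mass 32, value 93
- A+B+C+D: mass 42, value 100
Minimum mass: 32 kg.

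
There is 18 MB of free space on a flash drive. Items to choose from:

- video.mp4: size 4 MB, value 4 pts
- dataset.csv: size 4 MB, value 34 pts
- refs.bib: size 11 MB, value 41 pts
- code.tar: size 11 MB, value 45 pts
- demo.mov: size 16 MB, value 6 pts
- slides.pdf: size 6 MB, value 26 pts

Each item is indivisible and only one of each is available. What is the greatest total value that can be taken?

79 pts

Check high-value combinations within 18 MB:
- dataset.csv+code.tar: size 4+11=15, value 34+45=79
- dataset.csv+refs.bib: size 4+11=15, value 34+41=75
- code.tar+slides.pdf: size 11+6=17, value 45+26=71
- refs.bib+slides.pdf: size 11+6=17, value 41+26=67
- video.mp4+dataset.csv+slides.pdf: size 4+4+6=14, value 4+34+26=64
Best: 79 pts.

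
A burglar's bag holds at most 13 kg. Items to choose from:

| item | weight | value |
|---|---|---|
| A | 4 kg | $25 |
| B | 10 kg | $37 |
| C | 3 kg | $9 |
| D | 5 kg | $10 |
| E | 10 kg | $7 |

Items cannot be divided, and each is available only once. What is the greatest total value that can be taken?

Check high-value combinations within 13 kg:
- B+C: weight 10+3=13, value 37+9=46
- A+C+D: weight 4+3+5=12, value 25+9+10=44
- B: weight 10, value 37
Best: $46.

$46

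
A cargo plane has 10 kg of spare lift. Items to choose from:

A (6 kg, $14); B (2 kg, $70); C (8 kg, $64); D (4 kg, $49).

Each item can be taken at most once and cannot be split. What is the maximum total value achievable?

Check high-value combinations within 10 kg:
- B+C: weight 2+8=10, value 70+64=134
- B+D: weight 2+4=6, value 70+49=119
- A+B: weight 6+2=8, value 14+70=84
Best: $134.

$134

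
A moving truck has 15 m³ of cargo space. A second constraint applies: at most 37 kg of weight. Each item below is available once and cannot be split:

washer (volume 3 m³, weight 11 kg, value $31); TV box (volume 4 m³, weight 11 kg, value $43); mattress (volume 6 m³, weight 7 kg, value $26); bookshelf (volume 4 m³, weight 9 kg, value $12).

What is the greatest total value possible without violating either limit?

$100

Feasible sets respecting both limits:
- washer+TV box+mattress: volume 13, weight 29, value 100
- washer+TV box+bookshelf: volume 11, weight 31, value 86
- TV box+mattress+bookshelf: volume 14, weight 27, value 81
- washer+TV box: volume 7, weight 22, value 74
Best: $100.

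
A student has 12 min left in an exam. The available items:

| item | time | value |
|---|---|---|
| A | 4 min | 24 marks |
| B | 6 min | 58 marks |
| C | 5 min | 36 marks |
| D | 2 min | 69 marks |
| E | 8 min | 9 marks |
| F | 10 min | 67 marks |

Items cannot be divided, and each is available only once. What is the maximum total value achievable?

151 marks

Check high-value combinations within 12 min:
- A+B+D: time 4+6+2=12, value 24+58+69=151
- D+F: time 2+10=12, value 69+67=136
- A+C+D: time 4+5+2=11, value 24+36+69=129
Best: 151 marks.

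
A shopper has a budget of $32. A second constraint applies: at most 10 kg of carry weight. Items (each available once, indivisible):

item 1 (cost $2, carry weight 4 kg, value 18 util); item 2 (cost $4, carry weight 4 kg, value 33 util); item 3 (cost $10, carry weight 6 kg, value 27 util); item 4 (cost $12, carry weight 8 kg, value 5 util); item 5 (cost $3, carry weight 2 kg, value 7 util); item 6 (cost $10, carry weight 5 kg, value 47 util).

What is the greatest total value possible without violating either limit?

80 util

Feasible sets respecting both limits:
- item 2+item 6: cost 14, carry weight 9, value 80
- item 1+item 6: cost 12, carry weight 9, value 65
- item 2+item 3: cost 14, carry weight 10, value 60
- item 1+item 2+item 5: cost 9, carry weight 10, value 58
Best: 80 util.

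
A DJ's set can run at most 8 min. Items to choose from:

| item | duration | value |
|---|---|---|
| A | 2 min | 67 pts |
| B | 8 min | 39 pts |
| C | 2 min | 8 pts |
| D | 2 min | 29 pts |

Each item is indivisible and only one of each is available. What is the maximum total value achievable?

104 pts

Check high-value combinations within 8 min:
- A+C+D: duration 2+2+2=6, value 67+8+29=104
- A+D: duration 2+2=4, value 67+29=96
- A+C: duration 2+2=4, value 67+8=75
Best: 104 pts.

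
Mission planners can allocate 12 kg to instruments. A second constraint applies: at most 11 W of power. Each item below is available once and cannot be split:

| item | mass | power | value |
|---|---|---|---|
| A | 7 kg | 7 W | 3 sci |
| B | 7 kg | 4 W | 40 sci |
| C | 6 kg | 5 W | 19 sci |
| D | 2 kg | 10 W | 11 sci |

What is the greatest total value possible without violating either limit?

40 sci

Feasible sets respecting both limits:
- B: mass 7, power 4, value 40
- C: mass 6, power 5, value 19
- D: mass 2, power 10, value 11
Best: 40 sci.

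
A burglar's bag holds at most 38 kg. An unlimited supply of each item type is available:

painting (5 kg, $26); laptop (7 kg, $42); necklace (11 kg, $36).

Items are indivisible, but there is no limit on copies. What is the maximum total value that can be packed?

$220

Best value-per-unit is laptop at 42/7; filling with it alone gives 5×42 = 210.
Optimal mix: 2×painting + 4×laptop → weight 38, value 220.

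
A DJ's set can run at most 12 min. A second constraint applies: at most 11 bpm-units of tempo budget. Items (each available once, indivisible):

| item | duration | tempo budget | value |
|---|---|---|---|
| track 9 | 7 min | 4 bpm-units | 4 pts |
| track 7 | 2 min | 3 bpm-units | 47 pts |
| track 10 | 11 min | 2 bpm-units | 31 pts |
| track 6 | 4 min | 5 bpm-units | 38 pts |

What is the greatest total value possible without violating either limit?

85 pts

Feasible sets respecting both limits:
- track 7+track 6: duration 6, tempo budget 8, value 85
- track 9+track 7: duration 9, tempo budget 7, value 51
- track 7: duration 2, tempo budget 3, value 47
Best: 85 pts.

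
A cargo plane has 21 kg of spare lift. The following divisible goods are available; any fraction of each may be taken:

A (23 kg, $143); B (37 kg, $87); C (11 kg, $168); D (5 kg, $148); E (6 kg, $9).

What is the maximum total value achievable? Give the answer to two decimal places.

347.09

Take in order of value per unit:
- D (148/5 per unit): all 5 → value 148, running total 148.00
- C (168/11 per unit): all 11 → value 168, running total 316.00
- A (143/23 per unit): 5 of 23 → value 5×143/23 = 31.0870, running total 347.09
Total 347.09.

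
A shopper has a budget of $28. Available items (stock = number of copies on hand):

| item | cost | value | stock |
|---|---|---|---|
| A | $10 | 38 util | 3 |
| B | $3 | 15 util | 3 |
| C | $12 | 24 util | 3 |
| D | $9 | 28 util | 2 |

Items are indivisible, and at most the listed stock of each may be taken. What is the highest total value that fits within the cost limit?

111 util

Best selections within cost 28 and stock limits:
- 1×A + 3×B + 1×D: cost 28, value 111
- 2×A + 2×B: cost 26, value 106
- 3×B + 2×D: cost 27, value 101
Best: 111 util.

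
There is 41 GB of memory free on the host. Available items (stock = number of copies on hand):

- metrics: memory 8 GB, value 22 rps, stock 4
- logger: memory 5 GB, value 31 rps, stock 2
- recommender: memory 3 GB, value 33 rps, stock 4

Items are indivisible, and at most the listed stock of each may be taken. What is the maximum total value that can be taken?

Top feasible selections:
- 2×metrics + 2×logger + 4×recommender: memory 38, value 238
- 3×metrics + 1×logger + 4×recommender: memory 41, value 229
Best: 238 rps.

238 rps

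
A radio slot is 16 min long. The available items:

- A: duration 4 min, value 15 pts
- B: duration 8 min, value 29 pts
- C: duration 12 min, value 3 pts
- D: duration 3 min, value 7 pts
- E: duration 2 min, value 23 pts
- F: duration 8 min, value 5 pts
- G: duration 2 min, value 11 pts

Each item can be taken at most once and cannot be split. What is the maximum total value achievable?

Check high-value combinations within 16 min:
- A+B+E+G: duration 4+8+2+2=16, value 15+29+23+11=78
- B+D+E+G: duration 8+3+2+2=15, value 29+7+23+11=70
- A+B+E: duration 4+8+2=14, value 15+29+23=67
Best: 78 pts.

78 pts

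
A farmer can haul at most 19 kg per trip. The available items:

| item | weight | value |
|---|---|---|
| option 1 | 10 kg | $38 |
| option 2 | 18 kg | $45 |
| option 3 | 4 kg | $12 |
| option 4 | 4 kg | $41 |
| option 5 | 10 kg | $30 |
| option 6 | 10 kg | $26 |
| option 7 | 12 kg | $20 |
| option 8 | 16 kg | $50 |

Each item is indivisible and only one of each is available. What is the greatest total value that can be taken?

$91

This is a 0/1 knapsack; check combinations near the capacity.
- option 1+option 3+option 4: weight 10+4+4=18, value 38+12+41=91
- option 3+option 4+option 5: weight 4+4+10=18, value 12+41+30=83
- option 1+option 4: weight 10+4=14, value 38+41=79
- option 3+option 4+option 6: weight 4+4+10=18, value 12+41+26=79
Best: $91.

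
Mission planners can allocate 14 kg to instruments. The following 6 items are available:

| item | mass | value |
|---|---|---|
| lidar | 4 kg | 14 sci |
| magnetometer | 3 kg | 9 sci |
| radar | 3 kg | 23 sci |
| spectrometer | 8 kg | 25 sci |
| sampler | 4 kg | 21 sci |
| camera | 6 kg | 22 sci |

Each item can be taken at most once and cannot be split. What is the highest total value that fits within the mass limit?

Check high-value combinations within 14 kg:
- lidar+magnetometer+radar+sampler: mass 4+3+3+4=14, value 14+9+23+21=67
- radar+sampler+camera: mass 3+4+6=13, value 23+21+22=66
- lidar+radar+camera: mass 4+3+6=13, value 14+23+22=59
- lidar+radar+sampler: mass 4+3+4=11, value 14+23+21=58
Best: 67 sci.

67 sci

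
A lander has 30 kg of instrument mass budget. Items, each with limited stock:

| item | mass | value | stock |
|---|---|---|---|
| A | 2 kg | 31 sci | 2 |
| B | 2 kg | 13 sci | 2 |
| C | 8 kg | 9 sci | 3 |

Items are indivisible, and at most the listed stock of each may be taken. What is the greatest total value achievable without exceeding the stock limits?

Best selections within mass 30 and stock limits:
- 2×A + 2×B + 2×C: mass 24, value 106
- 2×A + 1×B + 3×C: mass 30, value 102
Best: 106 sci.

106 sci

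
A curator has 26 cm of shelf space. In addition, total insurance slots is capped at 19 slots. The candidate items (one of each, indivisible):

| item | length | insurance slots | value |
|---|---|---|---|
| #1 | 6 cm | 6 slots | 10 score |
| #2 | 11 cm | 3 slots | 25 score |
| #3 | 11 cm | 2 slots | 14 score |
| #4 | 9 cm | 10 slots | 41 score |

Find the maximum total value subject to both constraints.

76 score

Feasible sets respecting both limits:
- #1+#2+#4: length 26, insurance slots 19, value 76
- #2+#4: length 20, insurance slots 13, value 66
- #1+#3+#4: length 26, insurance slots 18, value 65
- #3+#4: length 20, insurance slots 12, value 55
Best: 76 score.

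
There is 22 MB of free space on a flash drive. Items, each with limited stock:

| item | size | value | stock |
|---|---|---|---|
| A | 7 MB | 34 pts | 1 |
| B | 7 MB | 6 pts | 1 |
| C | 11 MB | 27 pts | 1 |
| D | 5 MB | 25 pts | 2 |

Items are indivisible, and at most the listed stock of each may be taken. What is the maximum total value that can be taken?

Best selections within size 22 and stock limits:
- 1×A + 2×D: size 17, value 84
- 1×C + 2×D: size 21, value 77
Best: 84 pts.

84 pts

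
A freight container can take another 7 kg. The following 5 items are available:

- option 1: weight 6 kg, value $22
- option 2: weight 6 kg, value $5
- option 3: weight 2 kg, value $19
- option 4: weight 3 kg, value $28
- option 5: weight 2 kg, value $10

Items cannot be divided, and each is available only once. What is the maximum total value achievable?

$57

Check high-value combinations within 7 kg:
- option 3+option 4+option 5: weight 2+3+2=7, value 19+28+10=57
- option 3+option 4: weight 2+3=5, value 19+28=47
- option 4+option 5: weight 3+2=5, value 28+10=38
Best: $57.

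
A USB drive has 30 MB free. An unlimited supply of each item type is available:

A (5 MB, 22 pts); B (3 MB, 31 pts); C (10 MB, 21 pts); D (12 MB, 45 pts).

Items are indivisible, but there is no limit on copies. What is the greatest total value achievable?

310 pts

Best value-per-unit is B at 31/3, and filling with it alone uses size 10×3=30. No mix of the others beats 10×31 = 310.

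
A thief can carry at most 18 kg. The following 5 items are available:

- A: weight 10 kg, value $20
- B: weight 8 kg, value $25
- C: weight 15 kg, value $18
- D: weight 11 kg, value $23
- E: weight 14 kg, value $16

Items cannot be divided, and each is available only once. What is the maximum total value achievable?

$45

Check high-value combinations within 18 kg:
- A+B: weight 10+8=18, value 20+25=45
- B: weight 8, value 25
- D: weight 11, value 23
- A: weight 10, value 20
Best: $45.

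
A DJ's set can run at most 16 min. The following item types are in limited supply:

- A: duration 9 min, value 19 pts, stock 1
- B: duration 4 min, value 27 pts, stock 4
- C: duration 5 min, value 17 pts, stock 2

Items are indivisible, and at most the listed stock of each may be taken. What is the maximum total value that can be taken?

108 pts

Best selections within duration 16 and stock limits:
- 4×B: duration 16, value 108
- 3×B: duration 12, value 81
- 2×B + 1×C: duration 13, value 71
- 1×B + 2×C: duration 14, value 61
Best: 108 pts.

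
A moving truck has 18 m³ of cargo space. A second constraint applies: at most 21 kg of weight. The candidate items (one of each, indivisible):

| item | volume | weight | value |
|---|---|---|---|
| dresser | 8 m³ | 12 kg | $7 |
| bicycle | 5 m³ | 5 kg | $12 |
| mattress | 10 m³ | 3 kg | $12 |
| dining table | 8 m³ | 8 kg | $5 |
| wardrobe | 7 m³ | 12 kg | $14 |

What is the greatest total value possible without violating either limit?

$26

Feasible sets respecting both limits:
- bicycle+wardrobe: volume 12, weight 17, value 26
- mattress+wardrobe: volume 17, weight 15, value 26
- bicycle+mattress: volume 15, weight 8, value 24
- dresser+bicycle: volume 13, weight 17, value 19
Best: $26.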